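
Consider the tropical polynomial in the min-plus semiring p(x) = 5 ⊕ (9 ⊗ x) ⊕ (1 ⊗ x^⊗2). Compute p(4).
p(4) = 5

A tropical monomial a ⊗ x^⊗i evaluates to a + i · x. Evaluating each term at x = 4:
  Term 0 contributes 5 + 0 · 4 = 5
  Term 1 contributes 9 + 1 · 4 = 13
  Term 2 contributes 1 + 2 · 4 = 9
p(4) = ⊕ of these = min[5, 13, 9] = 5.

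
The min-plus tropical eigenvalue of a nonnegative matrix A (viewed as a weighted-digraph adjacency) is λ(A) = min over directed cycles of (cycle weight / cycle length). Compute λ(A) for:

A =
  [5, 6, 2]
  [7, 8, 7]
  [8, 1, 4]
λ(A) = 10/3

Enumerate directed cycles and compute their means (weight / length). Sample:
  cycle 0 → 0: weight = 5, length = 1, mean = 5/1 ≈ 5.000
  cycle 1 → 1: weight = 8, length = 1, mean = 8/1 ≈ 8.000
  cycle 2 → 2: weight = 4, length = 1, mean = 4/1 ≈ 4.000
  cycle 0 → 1 → 0: weight = 13, length = 2, mean = 13/2 ≈ 6.500
  cycle 0 → 2 → 0: weight = 10, length = 2, mean = 10/2 ≈ 5.000
  cycle 1 → 0 → 1: weight = 13, length = 2, mean = 13/2 ≈ 6.500
Minimum mean = 3.333, attained e.g. along the cycle 0 → 2 → 1 → 0 with weight 10 and length 3. So λ(A) = 10/3 = 10/3.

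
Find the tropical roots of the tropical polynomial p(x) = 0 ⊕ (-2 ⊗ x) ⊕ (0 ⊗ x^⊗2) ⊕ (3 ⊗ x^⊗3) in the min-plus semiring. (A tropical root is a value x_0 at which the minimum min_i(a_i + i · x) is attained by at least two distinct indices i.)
Roots: {-3, -2, 2}

Each tropical root is a break point of the lower envelope of the lines y = a_i + i · x (there are 4 lines, with slopes 0, 1, ..., 3). Only the lines that attain the minimum somewhere contribute to roots; other lines are dominated. Here the surviving (envelope) indices are i = 3, i = 2, i = 1, i = 0.
Intersections between consecutive envelope lines give the roots: for adjacent envelope indices i < j the intersection is x = (a_i − a_j) / (j − i). Reading off the sorted break points: {-3, -2, 2}.
Verification: at each break x_0, at least two indices attain the minimum of min_i(a_i + i · x_0).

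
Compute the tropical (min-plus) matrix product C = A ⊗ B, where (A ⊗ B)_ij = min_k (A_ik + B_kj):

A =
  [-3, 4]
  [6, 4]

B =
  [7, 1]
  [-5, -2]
A ⊗ B =
  [-1, -2]
  [-1, 2]

Apply the min-plus product entry-by-entry:
  C[0][0] = min over k of (A[0][0] + B[0][0] = -3 + 7 = 4, A[0][1] + B[1][0] = 4 + -5 = -1) = -1 (attained at k = 1)
  C[0][1] = min over k of (A[0][0] + B[0][1] = -3 + 1 = -2, A[0][1] + B[1][1] = 4 + -2 = 2) = -2 (attained at k = 0)
  C[1][0] = min over k of (A[1][0] + B[0][0] = 6 + 7 = 13, A[1][1] + B[1][0] = 4 + -5 = -1) = -1 (attained at k = 1)
  C[1][1] = min over k of (A[1][0] + B[0][1] = 6 + 1 = 7, A[1][1] + B[1][1] = 4 + -2 = 2) = 2 (attained at k = 1)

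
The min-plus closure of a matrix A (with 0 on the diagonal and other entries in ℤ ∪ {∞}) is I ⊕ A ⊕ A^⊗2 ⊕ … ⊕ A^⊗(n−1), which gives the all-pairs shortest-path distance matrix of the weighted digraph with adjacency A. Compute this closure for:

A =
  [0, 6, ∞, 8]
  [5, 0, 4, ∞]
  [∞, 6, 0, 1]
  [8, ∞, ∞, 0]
Closure =
  [0, 6, 10, 8]
  [5, 0, 4, 5]
  [9, 6, 0, 1]
  [8, 14, 18, 0]

This is the Floyd-Warshall all-pairs shortest-path computation. For each intermediate vertex k = 0, 1, …, 3, update dist[i][j] ← min(dist[i][j], dist[i][k] + dist[k][j]). The final matrix gives, for each (i, j), the minimum total weight of any directed path from i to j (possibly empty when i = j).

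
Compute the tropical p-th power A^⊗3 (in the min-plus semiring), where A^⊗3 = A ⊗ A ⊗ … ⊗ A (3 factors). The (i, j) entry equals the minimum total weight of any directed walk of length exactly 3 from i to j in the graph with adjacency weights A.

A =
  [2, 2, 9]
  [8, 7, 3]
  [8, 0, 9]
A^⊗3 =
  [6, 5, 7]
  [11, 10, 6]
  [10, 3, 10]

Each entry (A^⊗3)_ij equals the minimum over all length-3 walks i = v_0 → v_1 → … → v_3 = j of Σ_t A[v_t][v_{t+1}]. For example, for (i, j) = (0, 2) we minimise over 9 possible intermediate vertex sequences; the minimum is 7, attained along the walk 0 → 0 → 1 → 2.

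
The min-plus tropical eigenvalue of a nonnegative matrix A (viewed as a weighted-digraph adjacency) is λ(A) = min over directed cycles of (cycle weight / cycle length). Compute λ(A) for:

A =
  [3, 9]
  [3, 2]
λ(A) = 2

Enumerate directed cycles and compute their means (weight / length). Sample:
  cycle 0 → 0: weight = 3, length = 1, mean = 3/1 ≈ 3.000
  cycle 1 → 1: weight = 2, length = 1, mean = 2/1 ≈ 2.000
  cycle 0 → 1 → 0: weight = 12, length = 2, mean = 12/2 ≈ 6.000
  cycle 1 → 0 → 1: weight = 12, length = 2, mean = 12/2 ≈ 6.000
Minimum mean = 2.000, attained e.g. along the cycle 1 → 1 with weight 2 and length 1. So λ(A) = 2/1 = 2.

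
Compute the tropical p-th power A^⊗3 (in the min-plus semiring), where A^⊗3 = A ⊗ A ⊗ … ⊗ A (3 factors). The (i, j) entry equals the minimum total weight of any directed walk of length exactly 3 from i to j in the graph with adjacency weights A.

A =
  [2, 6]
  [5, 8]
A^⊗3 =
  [6, 10]
  [9, 13]

Each entry (A^⊗3)_ij equals the minimum over all length-3 walks i = v_0 → v_1 → … → v_3 = j of Σ_t A[v_t][v_{t+1}]. For example, for (i, j) = (0, 1) we minimise over 4 possible intermediate vertex sequences; the minimum is 10, attained along the walk 0 → 0 → 0 → 1.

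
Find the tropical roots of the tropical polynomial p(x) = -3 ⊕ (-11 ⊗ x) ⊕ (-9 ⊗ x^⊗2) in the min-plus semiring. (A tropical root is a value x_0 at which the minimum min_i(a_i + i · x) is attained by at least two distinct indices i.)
Roots: {-2, 8}

Each tropical root is a break point of the lower envelope of the lines y = a_i + i · x (there are 3 lines, with slopes 0, 1, ..., 2). Only the lines that attain the minimum somewhere contribute to roots; other lines are dominated. Here the surviving (envelope) indices are i = 2, i = 1, i = 0.
Intersections between consecutive envelope lines give the roots: for adjacent envelope indices i < j the intersection is x = (a_i − a_j) / (j − i). Reading off the sorted break points: {-2, 8}.
Verification: at each break x_0, at least two indices attain the minimum of min_i(a_i + i · x_0).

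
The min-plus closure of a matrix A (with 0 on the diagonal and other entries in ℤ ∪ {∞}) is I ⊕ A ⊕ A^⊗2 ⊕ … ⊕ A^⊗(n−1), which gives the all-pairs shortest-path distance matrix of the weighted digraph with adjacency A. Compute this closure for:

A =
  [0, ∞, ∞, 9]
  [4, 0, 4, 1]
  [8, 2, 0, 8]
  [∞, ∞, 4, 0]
Closure =
  [0, 15, 13, 9]
  [4, 0, 4, 1]
  [6, 2, 0, 3]
  [10, 6, 4, 0]

This is the Floyd-Warshall all-pairs shortest-path computation. For each intermediate vertex k = 0, 1, …, 3, update dist[i][j] ← min(dist[i][j], dist[i][k] + dist[k][j]). The final matrix gives, for each (i, j), the minimum total weight of any directed path from i to j (possibly empty when i = j).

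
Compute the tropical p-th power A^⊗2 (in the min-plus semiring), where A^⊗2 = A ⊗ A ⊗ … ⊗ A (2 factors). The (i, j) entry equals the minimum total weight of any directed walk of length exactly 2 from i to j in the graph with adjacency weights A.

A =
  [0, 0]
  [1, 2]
A^⊗2 =
  [0, 0]
  [1, 1]

Each entry (A^⊗2)_ij equals the minimum over all length-2 walks i = v_0 → v_1 → … → v_2 = j of Σ_t A[v_t][v_{t+1}]. For example, for (i, j) = (0, 1) we minimise over 2 possible intermediate vertex sequences; the minimum is 0, attained along the walk 0 → 0 → 1.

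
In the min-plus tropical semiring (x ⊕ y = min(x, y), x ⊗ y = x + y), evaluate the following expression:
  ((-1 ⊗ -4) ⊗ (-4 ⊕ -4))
((-1 ⊗ -4) ⊗ (-4 ⊕ -4)) = -9

Expand innermost to outermost. Recall ⊕ takes the minimum of its arguments and ⊗ takes their sum. Working out the expression ((-1 ⊗ -4) ⊗ (-4 ⊕ -4)) gives -9.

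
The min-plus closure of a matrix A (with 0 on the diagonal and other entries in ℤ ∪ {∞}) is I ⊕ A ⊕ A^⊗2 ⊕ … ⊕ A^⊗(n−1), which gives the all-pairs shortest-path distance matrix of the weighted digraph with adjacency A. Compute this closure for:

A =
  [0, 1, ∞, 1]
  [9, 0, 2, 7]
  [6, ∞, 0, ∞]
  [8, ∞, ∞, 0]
Closure =
  [0, 1, 3, 1]
  [8, 0, 2, 7]
  [6, 7, 0, 7]
  [8, 9, 11, 0]

This is the Floyd-Warshall all-pairs shortest-path computation. For each intermediate vertex k = 0, 1, …, 3, update dist[i][j] ← min(dist[i][j], dist[i][k] + dist[k][j]). The final matrix gives, for each (i, j), the minimum total weight of any directed path from i to j (possibly empty when i = j).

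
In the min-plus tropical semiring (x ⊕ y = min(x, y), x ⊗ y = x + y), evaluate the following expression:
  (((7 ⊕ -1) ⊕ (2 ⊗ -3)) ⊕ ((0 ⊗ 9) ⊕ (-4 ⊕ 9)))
(((7 ⊕ -1) ⊕ (2 ⊗ -3)) ⊕ ((0 ⊗ 9) ⊕ (-4 ⊕ 9))) = -4

Expand innermost to outermost. Recall ⊕ takes the minimum of its arguments and ⊗ takes their sum. Working out the expression (((7 ⊕ -1) ⊕ (2 ⊗ -3)) ⊕ ((0 ⊗ 9) ⊕ (-4 ⊕ 9))) gives -4.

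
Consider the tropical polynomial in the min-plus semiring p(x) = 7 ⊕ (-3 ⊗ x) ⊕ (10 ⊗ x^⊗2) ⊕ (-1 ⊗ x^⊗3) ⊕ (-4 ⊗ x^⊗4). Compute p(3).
p(3) = 0

A tropical monomial a ⊗ x^⊗i evaluates to a + i · x. Evaluating each term at x = 3:
  Term 0 contributes 7 + 0 · 3 = 7
  Term 1 contributes -3 + 1 · 3 = 0
  Term 2 contributes 10 + 2 · 3 = 16
  Term 3 contributes -1 + 3 · 3 = 8
  Term 4 contributes -4 + 4 · 3 = 8
p(3) = ⊕ of these = min[7, 0, 16, 8, 8] = 0.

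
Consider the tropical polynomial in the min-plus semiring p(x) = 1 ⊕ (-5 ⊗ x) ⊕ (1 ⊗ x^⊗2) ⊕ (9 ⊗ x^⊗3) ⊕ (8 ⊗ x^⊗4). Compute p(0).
p(0) = -5

A tropical monomial a ⊗ x^⊗i evaluates to a + i · x. Evaluating each term at x = 0:
  Term 0 contributes 1 + 0 · 0 = 1
  Term 1 contributes -5 + 1 · 0 = -5
  Term 2 contributes 1 + 2 · 0 = 1
  Term 3 contributes 9 + 3 · 0 = 9
  Term 4 contributes 8 + 4 · 0 = 8
p(0) = ⊕ of these = min[1, -5, 1, 9, 8] = -5.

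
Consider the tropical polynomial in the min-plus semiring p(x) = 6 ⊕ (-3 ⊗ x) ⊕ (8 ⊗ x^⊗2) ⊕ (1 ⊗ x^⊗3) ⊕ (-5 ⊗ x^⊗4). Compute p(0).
p(0) = -5

A tropical monomial a ⊗ x^⊗i evaluates to a + i · x. Evaluating each term at x = 0:
  Term 0 contributes 6 + 0 · 0 = 6
  Term 1 contributes -3 + 1 · 0 = -3
  Term 2 contributes 8 + 2 · 0 = 8
  Term 3 contributes 1 + 3 · 0 = 1
  Term 4 contributes -5 + 4 · 0 = -5
p(0) = ⊕ of these = min[6, -3, 8, 1, -5] = -5.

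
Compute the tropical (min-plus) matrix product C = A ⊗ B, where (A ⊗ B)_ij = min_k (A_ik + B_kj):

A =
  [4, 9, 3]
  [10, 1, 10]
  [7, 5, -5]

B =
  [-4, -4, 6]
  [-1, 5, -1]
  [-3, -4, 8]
A ⊗ B =
  [0, -1, 8]
  [0, 6, 0]
  [-8, -9, 3]

Apply the min-plus product entry-by-entry:
  C[0][0] = min over k of (A[0][0] + B[0][0] = 4 + -4 = 0, A[0][1] + B[1][0] = 9 + -1 = 8, A[0][2] + B[2][0] = 3 + -3 = 0) = 0 (attained at k = 0)
  C[0][1] = min over k of (A[0][0] + B[0][1] = 4 + -4 = 0, A[0][1] + B[1][1] = 9 + 5 = 14, A[0][2] + B[2][1] = 3 + -4 = -1) = -1 (attained at k = 2)
  C[0][2] = min over k of (A[0][0] + B[0][2] = 4 + 6 = 10, A[0][1] + B[1][2] = 9 + -1 = 8, A[0][2] + B[2][2] = 3 + 8 = 11) = 8 (attained at k = 1)
  C[1][0] = min over k of (A[1][0] + B[0][0] = 10 + -4 = 6, A[1][1] + B[1][0] = 1 + -1 = 0, A[1][2] + B[2][0] = 10 + -3 = 7) = 0 (attained at k = 1)
  C[1][1] = min over k of (A[1][0] + B[0][1] = 10 + -4 = 6, A[1][1] + B[1][1] = 1 + 5 = 6, A[1][2] + B[2][1] = 10 + -4 = 6) = 6 (attained at k = 0)
  C[1][2] = min over k of (A[1][0] + B[0][2] = 10 + 6 = 16, A[1][1] + B[1][2] = 1 + -1 = 0, A[1][2] + B[2][2] = 10 + 8 = 18) = 0 (attained at k = 1)
  C[2][0] = min over k of (A[2][0] + B[0][0] = 7 + -4 = 3, A[2][1] + B[1][0] = 5 + -1 = 4, A[2][2] + B[2][0] = -5 + -3 = -8) = -8 (attained at k = 2)
  C[2][1] = min over k of (A[2][0] + B[0][1] = 7 + -4 = 3, A[2][1] + B[1][1] = 5 + 5 = 10, A[2][2] + B[2][1] = -5 + -4 = -9) = -9 (attained at k = 2)
  C[2][2] = min over k of (A[2][0] + B[0][2] = 7 + 6 = 13, A[2][1] + B[1][2] = 5 + -1 = 4, A[2][2] + B[2][2] = -5 + 8 = 3) = 3 (attained at k = 2)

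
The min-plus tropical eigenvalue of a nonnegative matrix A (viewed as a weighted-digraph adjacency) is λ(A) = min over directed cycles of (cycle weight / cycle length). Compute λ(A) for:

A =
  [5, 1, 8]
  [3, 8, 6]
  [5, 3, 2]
λ(A) = 2

Enumerate directed cycles and compute their means (weight / length). Sample:
  cycle 0 → 0: weight = 5, length = 1, mean = 5/1 ≈ 5.000
  cycle 1 → 1: weight = 8, length = 1, mean = 8/1 ≈ 8.000
  cycle 2 → 2: weight = 2, length = 1, mean = 2/1 ≈ 2.000
  cycle 0 → 1 → 0: weight = 4, length = 2, mean = 4/2 ≈ 2.000
  cycle 0 → 2 → 0: weight = 13, length = 2, mean = 13/2 ≈ 6.500
  cycle 1 → 0 → 1: weight = 4, length = 2, mean = 4/2 ≈ 2.000
Minimum mean = 2.000, attained e.g. along the cycle 2 → 2 with weight 2 and length 1. So λ(A) = 2/1 = 2.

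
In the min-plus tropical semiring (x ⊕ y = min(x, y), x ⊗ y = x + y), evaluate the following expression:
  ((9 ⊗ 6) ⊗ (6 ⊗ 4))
((9 ⊗ 6) ⊗ (6 ⊗ 4)) = 25

Expand innermost to outermost. Recall ⊕ takes the minimum of its arguments and ⊗ takes their sum. Working out the expression ((9 ⊗ 6) ⊗ (6 ⊗ 4)) gives 25.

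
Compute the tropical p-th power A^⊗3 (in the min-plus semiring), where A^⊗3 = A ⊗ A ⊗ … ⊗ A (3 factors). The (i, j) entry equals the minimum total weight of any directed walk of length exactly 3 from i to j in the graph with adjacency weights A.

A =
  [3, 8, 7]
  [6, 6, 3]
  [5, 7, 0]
A^⊗3 =
  [9, 14, 7]
  [8, 10, 3]
  [5, 7, 0]

Each entry (A^⊗3)_ij equals the minimum over all length-3 walks i = v_0 → v_1 → … → v_3 = j of Σ_t A[v_t][v_{t+1}]. For example, for (i, j) = (0, 2) we minimise over 9 possible intermediate vertex sequences; the minimum is 7, attained along the walk 0 → 2 → 2 → 2.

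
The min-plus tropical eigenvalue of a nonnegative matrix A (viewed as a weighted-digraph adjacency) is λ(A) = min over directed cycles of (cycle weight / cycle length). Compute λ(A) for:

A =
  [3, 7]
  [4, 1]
λ(A) = 1

Enumerate directed cycles and compute their means (weight / length). Sample:
  cycle 0 → 0: weight = 3, length = 1, mean = 3/1 ≈ 3.000
  cycle 1 → 1: weight = 1, length = 1, mean = 1/1 ≈ 1.000
  cycle 0 → 1 → 0: weight = 11, length = 2, mean = 11/2 ≈ 5.500
  cycle 1 → 0 → 1: weight = 11, length = 2, mean = 11/2 ≈ 5.500
Minimum mean = 1.000, attained e.g. along the cycle 1 → 1 with weight 1 and length 1. So λ(A) = 1/1 = 1.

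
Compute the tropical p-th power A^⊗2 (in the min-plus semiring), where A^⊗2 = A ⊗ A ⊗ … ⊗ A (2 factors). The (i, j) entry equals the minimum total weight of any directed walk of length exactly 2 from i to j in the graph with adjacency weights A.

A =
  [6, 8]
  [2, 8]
A^⊗2 =
  [10, 14]
  [8, 10]

Each entry (A^⊗2)_ij equals the minimum over all length-2 walks i = v_0 → v_1 → … → v_2 = j of Σ_t A[v_t][v_{t+1}]. For example, for (i, j) = (0, 1) we minimise over 2 possible intermediate vertex sequences; the minimum is 14, attained along the walk 0 → 0 → 1.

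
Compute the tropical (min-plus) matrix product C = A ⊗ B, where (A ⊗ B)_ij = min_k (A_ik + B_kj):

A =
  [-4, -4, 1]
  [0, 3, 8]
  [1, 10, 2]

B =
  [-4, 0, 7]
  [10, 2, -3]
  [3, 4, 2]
A ⊗ B =
  [-8, -4, -7]
  [-4, 0, 0]
  [-3, 1, 4]

Apply the min-plus product entry-by-entry:
  C[0][0] = min over k of (A[0][0] + B[0][0] = -4 + -4 = -8, A[0][1] + B[1][0] = -4 + 10 = 6, A[0][2] + B[2][0] = 1 + 3 = 4) = -8 (attained at k = 0)
  C[0][1] = min over k of (A[0][0] + B[0][1] = -4 + 0 = -4, A[0][1] + B[1][1] = -4 + 2 = -2, A[0][2] + B[2][1] = 1 + 4 = 5) = -4 (attained at k = 0)
  C[0][2] = min over k of (A[0][0] + B[0][2] = -4 + 7 = 3, A[0][1] + B[1][2] = -4 + -3 = -7, A[0][2] + B[2][2] = 1 + 2 = 3) = -7 (attained at k = 1)
  C[1][0] = min over k of (A[1][0] + B[0][0] = 0 + -4 = -4, A[1][1] + B[1][0] = 3 + 10 = 13, A[1][2] + B[2][0] = 8 + 3 = 11) = -4 (attained at k = 0)
  C[1][1] = min over k of (A[1][0] + B[0][1] = 0 + 0 = 0, A[1][1] + B[1][1] = 3 + 2 = 5, A[1][2] + B[2][1] = 8 + 4 = 12) = 0 (attained at k = 0)
  C[1][2] = min over k of (A[1][0] + B[0][2] = 0 + 7 = 7, A[1][1] + B[1][2] = 3 + -3 = 0, A[1][2] + B[2][2] = 8 + 2 = 10) = 0 (attained at k = 1)
  C[2][0] = min over k of (A[2][0] + B[0][0] = 1 + -4 = -3, A[2][1] + B[1][0] = 10 + 10 = 20, A[2][2] + B[2][0] = 2 + 3 = 5) = -3 (attained at k = 0)
  C[2][1] = min over k of (A[2][0] + B[0][1] = 1 + 0 = 1, A[2][1] + B[1][1] = 10 + 2 = 12, A[2][2] + B[2][1] = 2 + 4 = 6) = 1 (attained at k = 0)
  C[2][2] = min over k of (A[2][0] + B[0][2] = 1 + 7 = 8, A[2][1] + B[1][2] = 10 + -3 = 7, A[2][2] + B[2][2] = 2 + 2 = 4) = 4 (attained at k = 2)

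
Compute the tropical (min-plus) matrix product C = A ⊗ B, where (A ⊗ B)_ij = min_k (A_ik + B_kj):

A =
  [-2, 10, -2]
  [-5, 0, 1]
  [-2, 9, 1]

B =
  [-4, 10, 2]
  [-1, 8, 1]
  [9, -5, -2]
A ⊗ B =
  [-6, -7, -4]
  [-9, -4, -3]
  [-6, -4, -1]

Apply the min-plus product entry-by-entry:
  C[0][0] = min over k of (A[0][0] + B[0][0] = -2 + -4 = -6, A[0][1] + B[1][0] = 10 + -1 = 9, A[0][2] + B[2][0] = -2 + 9 = 7) = -6 (attained at k = 0)
  C[0][1] = min over k of (A[0][0] + B[0][1] = -2 + 10 = 8, A[0][1] + B[1][1] = 10 + 8 = 18, A[0][2] + B[2][1] = -2 + -5 = -7) = -7 (attained at k = 2)
  C[0][2] = min over k of (A[0][0] + B[0][2] = -2 + 2 = 0, A[0][1] + B[1][2] = 10 + 1 = 11, A[0][2] + B[2][2] = -2 + -2 = -4) = -4 (attained at k = 2)
  C[1][0] = min over k of (A[1][0] + B[0][0] = -5 + -4 = -9, A[1][1] + B[1][0] = 0 + -1 = -1, A[1][2] + B[2][0] = 1 + 9 = 10) = -9 (attained at k = 0)
  C[1][1] = min over k of (A[1][0] + B[0][1] = -5 + 10 = 5, A[1][1] + B[1][1] = 0 + 8 = 8, A[1][2] + B[2][1] = 1 + -5 = -4) = -4 (attained at k = 2)
  C[1][2] = min over k of (A[1][0] + B[0][2] = -5 + 2 = -3, A[1][1] + B[1][2] = 0 + 1 = 1, A[1][2] + B[2][2] = 1 + -2 = -1) = -3 (attained at k = 0)
  C[2][0] = min over k of (A[2][0] + B[0][0] = -2 + -4 = -6, A[2][1] + B[1][0] = 9 + -1 = 8, A[2][2] + B[2][0] = 1 + 9 = 10) = -6 (attained at k = 0)
  C[2][1] = min over k of (A[2][0] + B[0][1] = -2 + 10 = 8, A[2][1] + B[1][1] = 9 + 8 = 17, A[2][2] + B[2][1] = 1 + -5 = -4) = -4 (attained at k = 2)
  C[2][2] = min over k of (A[2][0] + B[0][2] = -2 + 2 = 0, A[2][1] + B[1][2] = 9 + 1 = 10, A[2][2] + B[2][2] = 1 + -2 = -1) = -1 (attained at k = 2)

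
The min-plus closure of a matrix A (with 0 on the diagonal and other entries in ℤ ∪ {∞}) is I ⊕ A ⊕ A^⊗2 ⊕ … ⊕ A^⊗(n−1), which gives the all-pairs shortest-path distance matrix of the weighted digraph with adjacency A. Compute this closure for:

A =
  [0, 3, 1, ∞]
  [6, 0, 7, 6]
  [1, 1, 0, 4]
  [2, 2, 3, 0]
Closure =
  [0, 2, 1, 5]
  [6, 0, 7, 6]
  [1, 1, 0, 4]
  [2, 2, 3, 0]

This is the Floyd-Warshall all-pairs shortest-path computation. For each intermediate vertex k = 0, 1, …, 3, update dist[i][j] ← min(dist[i][j], dist[i][k] + dist[k][j]). The final matrix gives, for each (i, j), the minimum total weight of any directed path from i to j (possibly empty when i = j).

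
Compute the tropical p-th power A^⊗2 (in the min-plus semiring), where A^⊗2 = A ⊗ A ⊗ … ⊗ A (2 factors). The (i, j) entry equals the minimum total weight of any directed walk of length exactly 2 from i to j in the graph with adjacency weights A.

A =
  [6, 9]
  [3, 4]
A^⊗2 =
  [12, 13]
  [7, 8]

Each entry (A^⊗2)_ij equals the minimum over all length-2 walks i = v_0 → v_1 → … → v_2 = j of Σ_t A[v_t][v_{t+1}]. For example, for (i, j) = (0, 1) we minimise over 2 possible intermediate vertex sequences; the minimum is 13, attained along the walk 0 → 1 → 1.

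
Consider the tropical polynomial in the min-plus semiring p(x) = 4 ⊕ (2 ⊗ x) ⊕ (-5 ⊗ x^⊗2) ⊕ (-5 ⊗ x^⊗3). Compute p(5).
p(5) = 4

A tropical monomial a ⊗ x^⊗i evaluates to a + i · x. Evaluating each term at x = 5:
  Term 0 contributes 4 + 0 · 5 = 4
  Term 1 contributes 2 + 1 · 5 = 7
  Term 2 contributes -5 + 2 · 5 = 5
  Term 3 contributes -5 + 3 · 5 = 10
p(5) = ⊕ of these = min[4, 7, 5, 10] = 4.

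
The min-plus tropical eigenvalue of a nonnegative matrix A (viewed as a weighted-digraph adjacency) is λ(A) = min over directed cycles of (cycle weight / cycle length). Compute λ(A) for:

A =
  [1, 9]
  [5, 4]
λ(A) = 1

Enumerate directed cycles and compute their means (weight / length). Sample:
  cycle 0 → 0: weight = 1, length = 1, mean = 1/1 ≈ 1.000
  cycle 1 → 1: weight = 4, length = 1, mean = 4/1 ≈ 4.000
  cycle 0 → 1 → 0: weight = 14, length = 2, mean = 14/2 ≈ 7.000
  cycle 1 → 0 → 1: weight = 14, length = 2, mean = 14/2 ≈ 7.000
Minimum mean = 1.000, attained e.g. along the cycle 0 → 0 with weight 1 and length 1. So λ(A) = 1/1 = 1.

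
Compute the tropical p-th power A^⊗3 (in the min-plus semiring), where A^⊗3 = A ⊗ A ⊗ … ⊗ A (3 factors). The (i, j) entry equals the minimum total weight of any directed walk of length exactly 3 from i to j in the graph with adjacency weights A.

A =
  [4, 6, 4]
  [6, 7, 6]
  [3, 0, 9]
A^⊗3 =
  [10, 8, 10]
  [12, 10, 12]
  [9, 6, 10]

Each entry (A^⊗3)_ij equals the minimum over all length-3 walks i = v_0 → v_1 → … → v_3 = j of Σ_t A[v_t][v_{t+1}]. For example, for (i, j) = (0, 2) we minimise over 9 possible intermediate vertex sequences; the minimum is 10, attained along the walk 0 → 2 → 1 → 2.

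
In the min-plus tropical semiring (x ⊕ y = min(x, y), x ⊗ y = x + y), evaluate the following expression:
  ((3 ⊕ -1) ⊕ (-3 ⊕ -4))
((3 ⊕ -1) ⊕ (-3 ⊕ -4)) = -4

Expand innermost to outermost. Recall ⊕ takes the minimum of its arguments and ⊗ takes their sum. Working out the expression ((3 ⊕ -1) ⊕ (-3 ⊕ -4)) gives -4.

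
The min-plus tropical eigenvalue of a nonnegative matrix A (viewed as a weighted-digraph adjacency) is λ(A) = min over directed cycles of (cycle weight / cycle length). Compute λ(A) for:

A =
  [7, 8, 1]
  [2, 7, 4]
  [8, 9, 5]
λ(A) = 4

Enumerate directed cycles and compute their means (weight / length). Sample:
  cycle 0 → 0: weight = 7, length = 1, mean = 7/1 ≈ 7.000
  cycle 1 → 1: weight = 7, length = 1, mean = 7/1 ≈ 7.000
  cycle 2 → 2: weight = 5, length = 1, mean = 5/1 ≈ 5.000
  cycle 0 → 1 → 0: weight = 10, length = 2, mean = 10/2 ≈ 5.000
  cycle 0 → 2 → 0: weight = 9, length = 2, mean = 9/2 ≈ 4.500
  cycle 1 → 0 → 1: weight = 10, length = 2, mean = 10/2 ≈ 5.000
Minimum mean = 4.000, attained e.g. along the cycle 0 → 2 → 1 → 0 with weight 12 and length 3. So λ(A) = 12/3 = 4.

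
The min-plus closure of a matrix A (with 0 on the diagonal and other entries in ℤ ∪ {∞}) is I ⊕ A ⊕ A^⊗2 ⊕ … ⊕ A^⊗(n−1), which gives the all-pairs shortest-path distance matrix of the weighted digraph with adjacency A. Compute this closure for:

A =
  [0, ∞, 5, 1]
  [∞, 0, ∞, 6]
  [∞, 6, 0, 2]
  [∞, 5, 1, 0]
Closure =
  [0, 6, 2, 1]
  [∞, 0, 7, 6]
  [∞, 6, 0, 2]
  [∞, 5, 1, 0]

This is the Floyd-Warshall all-pairs shortest-path computation. For each intermediate vertex k = 0, 1, …, 3, update dist[i][j] ← min(dist[i][j], dist[i][k] + dist[k][j]). The final matrix gives, for each (i, j), the minimum total weight of any directed path from i to j (possibly empty when i = j).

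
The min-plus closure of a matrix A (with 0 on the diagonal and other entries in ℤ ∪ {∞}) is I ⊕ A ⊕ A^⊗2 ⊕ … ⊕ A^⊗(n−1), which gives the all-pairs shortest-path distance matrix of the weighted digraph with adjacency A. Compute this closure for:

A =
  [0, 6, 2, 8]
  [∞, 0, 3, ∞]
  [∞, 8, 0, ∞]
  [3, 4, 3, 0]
Closure =
  [0, 6, 2, 8]
  [∞, 0, 3, ∞]
  [∞, 8, 0, ∞]
  [3, 4, 3, 0]

This is the Floyd-Warshall all-pairs shortest-path computation. For each intermediate vertex k = 0, 1, …, 3, update dist[i][j] ← min(dist[i][j], dist[i][k] + dist[k][j]). The final matrix gives, for each (i, j), the minimum total weight of any directed path from i to j (possibly empty when i = j).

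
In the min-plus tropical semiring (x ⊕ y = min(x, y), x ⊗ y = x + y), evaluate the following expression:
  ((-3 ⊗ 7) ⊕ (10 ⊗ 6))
((-3 ⊗ 7) ⊕ (10 ⊗ 6)) = 4

Expand innermost to outermost. Recall ⊕ takes the minimum of its arguments and ⊗ takes their sum. Working out the expression ((-3 ⊗ 7) ⊕ (10 ⊗ 6)) gives 4.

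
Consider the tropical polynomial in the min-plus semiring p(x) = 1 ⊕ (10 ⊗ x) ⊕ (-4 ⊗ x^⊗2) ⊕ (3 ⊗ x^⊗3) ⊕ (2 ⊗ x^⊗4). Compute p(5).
p(5) = 1

A tropical monomial a ⊗ x^⊗i evaluates to a + i · x. Evaluating each term at x = 5:
  Term 0 contributes 1 + 0 · 5 = 1
  Term 1 contributes 10 + 1 · 5 = 15
  Term 2 contributes -4 + 2 · 5 = 6
  Term 3 contributes 3 + 3 · 5 = 18
  Term 4 contributes 2 + 4 · 5 = 22
p(5) = ⊕ of these = min[1, 15, 6, 18, 22] = 1.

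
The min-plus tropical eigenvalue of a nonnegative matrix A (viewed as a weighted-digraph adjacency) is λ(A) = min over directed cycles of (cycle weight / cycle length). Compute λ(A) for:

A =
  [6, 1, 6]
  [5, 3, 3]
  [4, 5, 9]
λ(A) = 8/3

Enumerate directed cycles and compute their means (weight / length). Sample:
  cycle 0 → 0: weight = 6, length = 1, mean = 6/1 ≈ 6.000
  cycle 1 → 1: weight = 3, length = 1, mean = 3/1 ≈ 3.000
  cycle 2 → 2: weight = 9, length = 1, mean = 9/1 ≈ 9.000
  cycle 0 → 1 → 0: weight = 6, length = 2, mean = 6/2 ≈ 3.000
  cycle 0 → 2 → 0: weight = 10, length = 2, mean = 10/2 ≈ 5.000
  cycle 1 → 0 → 1: weight = 6, length = 2, mean = 6/2 ≈ 3.000
Minimum mean = 2.667, attained e.g. along the cycle 0 → 1 → 2 → 0 with weight 8 and length 3. So λ(A) = 8/3 = 8/3.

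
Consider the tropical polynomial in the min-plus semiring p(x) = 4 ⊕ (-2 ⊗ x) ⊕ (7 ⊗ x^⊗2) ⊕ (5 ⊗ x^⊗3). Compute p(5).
p(5) = 3

A tropical monomial a ⊗ x^⊗i evaluates to a + i · x. Evaluating each term at x = 5:
  Term 0 contributes 4 + 0 · 5 = 4
  Term 1 contributes -2 + 1 · 5 = 3
  Term 2 contributes 7 + 2 · 5 = 17
  Term 3 contributes 5 + 3 · 5 = 20
p(5) = ⊕ of these = min[4, 3, 17, 20] = 3.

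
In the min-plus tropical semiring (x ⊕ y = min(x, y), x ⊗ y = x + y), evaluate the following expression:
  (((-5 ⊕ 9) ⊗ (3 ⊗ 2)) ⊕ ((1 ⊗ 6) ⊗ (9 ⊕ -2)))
(((-5 ⊕ 9) ⊗ (3 ⊗ 2)) ⊕ ((1 ⊗ 6) ⊗ (9 ⊕ -2))) = 0

Expand innermost to outermost. Recall ⊕ takes the minimum of its arguments and ⊗ takes their sum. Working out the expression (((-5 ⊕ 9) ⊗ (3 ⊗ 2)) ⊕ ((1 ⊗ 6) ⊗ (9 ⊕ -2))) gives 0.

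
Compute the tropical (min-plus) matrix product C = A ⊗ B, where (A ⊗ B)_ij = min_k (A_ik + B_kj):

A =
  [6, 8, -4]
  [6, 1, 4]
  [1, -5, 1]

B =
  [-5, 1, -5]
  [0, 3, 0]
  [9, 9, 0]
A ⊗ B =
  [1, 5, -4]
  [1, 4, 1]
  [-5, -2, -5]

Apply the min-plus product entry-by-entry:
  C[0][0] = min over k of (A[0][0] + B[0][0] = 6 + -5 = 1, A[0][1] + B[1][0] = 8 + 0 = 8, A[0][2] + B[2][0] = -4 + 9 = 5) = 1 (attained at k = 0)
  C[0][1] = min over k of (A[0][0] + B[0][1] = 6 + 1 = 7, A[0][1] + B[1][1] = 8 + 3 = 11, A[0][2] + B[2][1] = -4 + 9 = 5) = 5 (attained at k = 2)
  C[0][2] = min over k of (A[0][0] + B[0][2] = 6 + -5 = 1, A[0][1] + B[1][2] = 8 + 0 = 8, A[0][2] + B[2][2] = -4 + 0 = -4) = -4 (attained at k = 2)
  C[1][0] = min over k of (A[1][0] + B[0][0] = 6 + -5 = 1, A[1][1] + B[1][0] = 1 + 0 = 1, A[1][2] + B[2][0] = 4 + 9 = 13) = 1 (attained at k = 0)
  C[1][1] = min over k of (A[1][0] + B[0][1] = 6 + 1 = 7, A[1][1] + B[1][1] = 1 + 3 = 4, A[1][2] + B[2][1] = 4 + 9 = 13) = 4 (attained at k = 1)
  C[1][2] = min over k of (A[1][0] + B[0][2] = 6 + -5 = 1, A[1][1] + B[1][2] = 1 + 0 = 1, A[1][2] + B[2][2] = 4 + 0 = 4) = 1 (attained at k = 0)
  C[2][0] = min over k of (A[2][0] + B[0][0] = 1 + -5 = -4, A[2][1] + B[1][0] = -5 + 0 = -5, A[2][2] + B[2][0] = 1 + 9 = 10) = -5 (attained at k = 1)
  C[2][1] = min over k of (A[2][0] + B[0][1] = 1 + 1 = 2, A[2][1] + B[1][1] = -5 + 3 = -2, A[2][2] + B[2][1] = 1 + 9 = 10) = -2 (attained at k = 1)
  C[2][2] = min over k of (A[2][0] + B[0][2] = 1 + -5 = -4, A[2][1] + B[1][2] = -5 + 0 = -5, A[2][2] + B[2][2] = 1 + 0 = 1) = -5 (attained at k = 1)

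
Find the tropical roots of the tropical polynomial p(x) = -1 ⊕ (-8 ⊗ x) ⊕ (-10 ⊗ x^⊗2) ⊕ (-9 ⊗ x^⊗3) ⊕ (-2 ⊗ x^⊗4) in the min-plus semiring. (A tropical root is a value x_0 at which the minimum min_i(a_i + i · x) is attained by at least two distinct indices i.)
Roots: {-7, -1, 2, 7}

Each tropical root is a break point of the lower envelope of the lines y = a_i + i · x (there are 5 lines, with slopes 0, 1, ..., 4). Only the lines that attain the minimum somewhere contribute to roots; other lines are dominated. Here the surviving (envelope) indices are i = 4, i = 3, i = 2, i = 1, i = 0.
Intersections between consecutive envelope lines give the roots: for adjacent envelope indices i < j the intersection is x = (a_i − a_j) / (j − i). Reading off the sorted break points: {-7, -1, 2, 7}.
Verification: at each break x_0, at least two indices attain the minimum of min_i(a_i + i · x_0).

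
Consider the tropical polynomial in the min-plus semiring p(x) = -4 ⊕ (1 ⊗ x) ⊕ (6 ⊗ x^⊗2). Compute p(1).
p(1) = -4

A tropical monomial a ⊗ x^⊗i evaluates to a + i · x. Evaluating each term at x = 1:
  Term 0 contributes -4 + 0 · 1 = -4
  Term 1 contributes 1 + 1 · 1 = 2
  Term 2 contributes 6 + 2 · 1 = 8
p(1) = ⊕ of these = min[-4, 2, 8] = -4.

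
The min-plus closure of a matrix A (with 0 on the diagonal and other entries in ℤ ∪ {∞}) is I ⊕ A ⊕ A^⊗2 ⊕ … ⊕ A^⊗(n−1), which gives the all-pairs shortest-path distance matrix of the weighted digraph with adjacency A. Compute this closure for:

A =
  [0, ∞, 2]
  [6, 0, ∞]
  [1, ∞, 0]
Closure =
  [0, ∞, 2]
  [6, 0, 8]
  [1, ∞, 0]

This is the Floyd-Warshall all-pairs shortest-path computation. For each intermediate vertex k = 0, 1, …, 2, update dist[i][j] ← min(dist[i][j], dist[i][k] + dist[k][j]). The final matrix gives, for each (i, j), the minimum total weight of any directed path from i to j (possibly empty when i = j).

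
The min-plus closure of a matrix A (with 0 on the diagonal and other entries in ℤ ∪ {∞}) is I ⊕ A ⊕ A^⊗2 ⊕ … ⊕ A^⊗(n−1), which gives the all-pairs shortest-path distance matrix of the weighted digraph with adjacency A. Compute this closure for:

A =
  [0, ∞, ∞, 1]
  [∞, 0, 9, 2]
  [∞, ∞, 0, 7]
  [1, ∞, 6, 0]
Closure =
  [0, ∞, 7, 1]
  [3, 0, 8, 2]
  [8, ∞, 0, 7]
  [1, ∞, 6, 0]

This is the Floyd-Warshall all-pairs shortest-path computation. For each intermediate vertex k = 0, 1, …, 3, update dist[i][j] ← min(dist[i][j], dist[i][k] + dist[k][j]). The final matrix gives, for each (i, j), the minimum total weight of any directed path from i to j (possibly empty when i = j).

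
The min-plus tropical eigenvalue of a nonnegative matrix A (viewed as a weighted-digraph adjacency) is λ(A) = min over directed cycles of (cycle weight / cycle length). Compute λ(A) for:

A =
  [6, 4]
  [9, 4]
λ(A) = 4

Enumerate directed cycles and compute their means (weight / length). Sample:
  cycle 0 → 0: weight = 6, length = 1, mean = 6/1 ≈ 6.000
  cycle 1 → 1: weight = 4, length = 1, mean = 4/1 ≈ 4.000
  cycle 0 → 1 → 0: weight = 13, length = 2, mean = 13/2 ≈ 6.500
  cycle 1 → 0 → 1: weight = 13, length = 2, mean = 13/2 ≈ 6.500
Minimum mean = 4.000, attained e.g. along the cycle 1 → 1 with weight 4 and length 1. So λ(A) = 4/1 = 4.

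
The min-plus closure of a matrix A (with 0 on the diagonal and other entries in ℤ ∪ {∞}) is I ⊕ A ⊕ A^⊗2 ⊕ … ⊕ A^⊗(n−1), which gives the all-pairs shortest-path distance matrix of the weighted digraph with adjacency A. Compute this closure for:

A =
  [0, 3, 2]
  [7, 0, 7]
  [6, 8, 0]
Closure =
  [0, 3, 2]
  [7, 0, 7]
  [6, 8, 0]

This is the Floyd-Warshall all-pairs shortest-path computation. For each intermediate vertex k = 0, 1, …, 2, update dist[i][j] ← min(dist[i][j], dist[i][k] + dist[k][j]). The final matrix gives, for each (i, j), the minimum total weight of any directed path from i to j (possibly empty when i = j).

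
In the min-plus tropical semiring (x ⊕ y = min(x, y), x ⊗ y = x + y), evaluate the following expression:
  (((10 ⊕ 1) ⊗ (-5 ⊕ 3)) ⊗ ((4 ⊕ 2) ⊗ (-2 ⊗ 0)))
(((10 ⊕ 1) ⊗ (-5 ⊕ 3)) ⊗ ((4 ⊕ 2) ⊗ (-2 ⊗ 0))) = -4

Expand innermost to outermost. Recall ⊕ takes the minimum of its arguments and ⊗ takes their sum. Working out the expression (((10 ⊕ 1) ⊗ (-5 ⊕ 3)) ⊗ ((4 ⊕ 2) ⊗ (-2 ⊗ 0))) gives -4.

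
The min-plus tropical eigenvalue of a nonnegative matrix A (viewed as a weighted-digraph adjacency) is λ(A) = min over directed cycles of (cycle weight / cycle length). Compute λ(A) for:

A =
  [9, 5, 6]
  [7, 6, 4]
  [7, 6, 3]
λ(A) = 3

Enumerate directed cycles and compute their means (weight / length). Sample:
  cycle 0 → 0: weight = 9, length = 1, mean = 9/1 ≈ 9.000
  cycle 1 → 1: weight = 6, length = 1, mean = 6/1 ≈ 6.000
  cycle 2 → 2: weight = 3, length = 1, mean = 3/1 ≈ 3.000
  cycle 0 → 1 → 0: weight = 12, length = 2, mean = 12/2 ≈ 6.000
  cycle 0 → 2 → 0: weight = 13, length = 2, mean = 13/2 ≈ 6.500
  cycle 1 → 0 → 1: weight = 12, length = 2, mean = 12/2 ≈ 6.000
Minimum mean = 3.000, attained e.g. along the cycle 2 → 2 with weight 3 and length 1. So λ(A) = 3/1 = 3.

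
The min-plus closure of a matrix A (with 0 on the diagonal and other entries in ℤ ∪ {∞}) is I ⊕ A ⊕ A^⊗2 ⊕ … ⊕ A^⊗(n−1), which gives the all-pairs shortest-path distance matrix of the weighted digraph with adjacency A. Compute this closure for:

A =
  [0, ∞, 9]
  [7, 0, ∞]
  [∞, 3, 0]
Closure =
  [0, 12, 9]
  [7, 0, 16]
  [10, 3, 0]

This is the Floyd-Warshall all-pairs shortest-path computation. For each intermediate vertex k = 0, 1, …, 2, update dist[i][j] ← min(dist[i][j], dist[i][k] + dist[k][j]). The final matrix gives, for each (i, j), the minimum total weight of any directed path from i to j (possibly empty when i = j).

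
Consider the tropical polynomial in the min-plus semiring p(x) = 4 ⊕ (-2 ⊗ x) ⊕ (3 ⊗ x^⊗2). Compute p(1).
p(1) = -1

A tropical monomial a ⊗ x^⊗i evaluates to a + i · x. Evaluating each term at x = 1:
  Term 0 contributes 4 + 0 · 1 = 4
  Term 1 contributes -2 + 1 · 1 = -1
  Term 2 contributes 3 + 2 · 1 = 5
p(1) = ⊕ of these = min[4, -1, 5] = -1.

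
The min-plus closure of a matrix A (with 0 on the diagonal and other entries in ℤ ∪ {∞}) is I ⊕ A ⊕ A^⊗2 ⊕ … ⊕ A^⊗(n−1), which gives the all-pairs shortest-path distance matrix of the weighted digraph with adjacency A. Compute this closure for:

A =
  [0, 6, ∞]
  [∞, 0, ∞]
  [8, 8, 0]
Closure =
  [0, 6, ∞]
  [∞, 0, ∞]
  [8, 8, 0]

This is the Floyd-Warshall all-pairs shortest-path computation. For each intermediate vertex k = 0, 1, …, 2, update dist[i][j] ← min(dist[i][j], dist[i][k] + dist[k][j]). The final matrix gives, for each (i, j), the minimum total weight of any directed path from i to j (possibly empty when i = j).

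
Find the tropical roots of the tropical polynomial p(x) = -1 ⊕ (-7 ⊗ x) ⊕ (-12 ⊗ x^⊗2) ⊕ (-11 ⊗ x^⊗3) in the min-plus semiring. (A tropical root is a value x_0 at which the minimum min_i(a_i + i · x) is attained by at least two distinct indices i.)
Roots: {-1, 5, 6}

Each tropical root is a break point of the lower envelope of the lines y = a_i + i · x (there are 4 lines, with slopes 0, 1, ..., 3). Only the lines that attain the minimum somewhere contribute to roots; other lines are dominated. Here the surviving (envelope) indices are i = 3, i = 2, i = 1, i = 0.
Intersections between consecutive envelope lines give the roots: for adjacent envelope indices i < j the intersection is x = (a_i − a_j) / (j − i). Reading off the sorted break points: {-1, 5, 6}.
Verification: at each break x_0, at least two indices attain the minimum of min_i(a_i + i · x_0).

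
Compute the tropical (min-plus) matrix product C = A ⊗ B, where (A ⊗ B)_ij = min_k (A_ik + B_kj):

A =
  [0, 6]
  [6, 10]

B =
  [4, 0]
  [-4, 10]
A ⊗ B =
  [2, 0]
  [6, 6]

Apply the min-plus product entry-by-entry:
  C[0][0] = min over k of (A[0][0] + B[0][0] = 0 + 4 = 4, A[0][1] + B[1][0] = 6 + -4 = 2) = 2 (attained at k = 1)
  C[0][1] = min over k of (A[0][0] + B[0][1] = 0 + 0 = 0, A[0][1] + B[1][1] = 6 + 10 = 16) = 0 (attained at k = 0)
  C[1][0] = min over k of (A[1][0] + B[0][0] = 6 + 4 = 10, A[1][1] + B[1][0] = 10 + -4 = 6) = 6 (attained at k = 1)
  C[1][1] = min over k of (A[1][0] + B[0][1] = 6 + 0 = 6, A[1][1] + B[1][1] = 10 + 10 = 20) = 6 (attained at k = 0)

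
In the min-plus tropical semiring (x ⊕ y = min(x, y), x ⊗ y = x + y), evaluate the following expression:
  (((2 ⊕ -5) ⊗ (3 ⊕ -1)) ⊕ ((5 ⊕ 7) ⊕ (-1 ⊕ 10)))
(((2 ⊕ -5) ⊗ (3 ⊕ -1)) ⊕ ((5 ⊕ 7) ⊕ (-1 ⊕ 10))) = -6

Expand innermost to outermost. Recall ⊕ takes the minimum of its arguments and ⊗ takes their sum. Working out the expression (((2 ⊕ -5) ⊗ (3 ⊕ -1)) ⊕ ((5 ⊕ 7) ⊕ (-1 ⊕ 10))) gives -6.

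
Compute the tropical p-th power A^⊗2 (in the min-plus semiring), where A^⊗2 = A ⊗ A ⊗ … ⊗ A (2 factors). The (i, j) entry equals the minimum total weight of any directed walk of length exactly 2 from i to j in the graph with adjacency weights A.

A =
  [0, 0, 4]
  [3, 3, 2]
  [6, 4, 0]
A^⊗2 =
  [0, 0, 2]
  [3, 3, 2]
  [6, 4, 0]

Each entry (A^⊗2)_ij equals the minimum over all length-2 walks i = v_0 → v_1 → … → v_2 = j of Σ_t A[v_t][v_{t+1}]. For example, for (i, j) = (0, 2) we minimise over 3 possible intermediate vertex sequences; the minimum is 2, attained along the walk 0 → 1 → 2.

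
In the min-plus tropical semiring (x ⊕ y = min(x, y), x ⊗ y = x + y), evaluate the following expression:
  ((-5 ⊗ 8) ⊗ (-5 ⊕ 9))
((-5 ⊗ 8) ⊗ (-5 ⊕ 9)) = -2

Expand innermost to outermost. Recall ⊕ takes the minimum of its arguments and ⊗ takes their sum. Working out the expression ((-5 ⊗ 8) ⊗ (-5 ⊕ 9)) gives -2.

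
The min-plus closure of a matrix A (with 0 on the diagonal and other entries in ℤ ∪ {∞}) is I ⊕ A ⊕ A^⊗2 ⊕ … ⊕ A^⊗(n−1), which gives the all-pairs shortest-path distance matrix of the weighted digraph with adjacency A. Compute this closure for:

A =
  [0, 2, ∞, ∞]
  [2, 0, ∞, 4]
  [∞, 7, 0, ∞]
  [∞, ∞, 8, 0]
Closure =
  [0, 2, 14, 6]
  [2, 0, 12, 4]
  [9, 7, 0, 11]
  [17, 15, 8, 0]

This is the Floyd-Warshall all-pairs shortest-path computation. For each intermediate vertex k = 0, 1, …, 3, update dist[i][j] ← min(dist[i][j], dist[i][k] + dist[k][j]). The final matrix gives, for each (i, j), the minimum total weight of any directed path from i to j (possibly empty when i = j).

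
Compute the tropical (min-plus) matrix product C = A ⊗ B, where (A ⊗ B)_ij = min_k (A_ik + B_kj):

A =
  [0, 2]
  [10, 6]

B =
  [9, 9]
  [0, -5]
A ⊗ B =
  [2, -3]
  [6, 1]

Apply the min-plus product entry-by-entry:
  C[0][0] = min over k of (A[0][0] + B[0][0] = 0 + 9 = 9, A[0][1] + B[1][0] = 2 + 0 = 2) = 2 (attained at k = 1)
  C[0][1] = min over k of (A[0][0] + B[0][1] = 0 + 9 = 9, A[0][1] + B[1][1] = 2 + -5 = -3) = -3 (attained at k = 1)
  C[1][0] = min over k of (A[1][0] + B[0][0] = 10 + 9 = 19, A[1][1] + B[1][0] = 6 + 0 = 6) = 6 (attained at k = 1)
  C[1][1] = min over k of (A[1][0] + B[0][1] = 10 + 9 = 19, A[1][1] + B[1][1] = 6 + -5 = 1) = 1 (attained at k = 1)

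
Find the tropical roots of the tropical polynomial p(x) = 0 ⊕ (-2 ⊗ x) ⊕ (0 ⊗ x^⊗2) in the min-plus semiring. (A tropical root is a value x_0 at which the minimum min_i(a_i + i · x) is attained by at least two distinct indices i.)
Roots: {-2, 2}

Each tropical root is a break point of the lower envelope of the lines y = a_i + i · x (there are 3 lines, with slopes 0, 1, ..., 2). Only the lines that attain the minimum somewhere contribute to roots; other lines are dominated. Here the surviving (envelope) indices are i = 2, i = 1, i = 0.
Intersections between consecutive envelope lines give the roots: for adjacent envelope indices i < j the intersection is x = (a_i − a_j) / (j − i). Reading off the sorted break points: {-2, 2}.
Verification: at each break x_0, at least two indices attain the minimum of min_i(a_i + i · x_0).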